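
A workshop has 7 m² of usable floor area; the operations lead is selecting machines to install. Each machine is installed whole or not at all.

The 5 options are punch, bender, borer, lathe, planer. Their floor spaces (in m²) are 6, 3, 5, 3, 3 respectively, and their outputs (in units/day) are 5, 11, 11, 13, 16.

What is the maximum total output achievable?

29

Allowing fractional choices, the relaxed optimum would be about 32.7, but machines are indivisible.
bender + lathe: floor space 3 + 3 = 6 ≤ 7, output 11 + 13 = 24.
bender + planer: floor space 3 + 3 = 6 ≤ 7, output 11 + 16 = 27.
lathe + planer: floor space 3 + 3 = 6 ≤ 7, output 13 + 16 = 29.
Best is lathe and planer with total output 29.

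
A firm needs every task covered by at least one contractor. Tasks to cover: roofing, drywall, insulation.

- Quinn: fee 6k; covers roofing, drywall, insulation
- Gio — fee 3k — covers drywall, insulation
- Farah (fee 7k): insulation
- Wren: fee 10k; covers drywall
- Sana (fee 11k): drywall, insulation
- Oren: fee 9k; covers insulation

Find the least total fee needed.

The greedy cost-per-new-task heuristic would pick Gio and Quinn for 9, but a cheaper cover exists.
Quinn alone covers roofing, drywall, insulation — every task.
Total fee: 6.
No cover costs less than 6.

6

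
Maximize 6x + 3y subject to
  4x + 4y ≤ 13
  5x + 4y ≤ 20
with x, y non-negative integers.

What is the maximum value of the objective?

18

The continuous relaxation peaks at (3.25, 0) with value 19.50; rounding to a feasible lattice point costs some objective.
(x,y)=(3,0): 4·3+4·0=12≤13, 5·3+4·0=15≤20, objective 18.
(x,y)=(2,1): 4·2+4·1=12≤13, 5·2+4·1=14≤20, objective 15.
(x,y)=(2,0): 4·2+4·0=8≤13, 5·2+4·0=10≤20, objective 12.
The best lattice point is (3,0), giving 18.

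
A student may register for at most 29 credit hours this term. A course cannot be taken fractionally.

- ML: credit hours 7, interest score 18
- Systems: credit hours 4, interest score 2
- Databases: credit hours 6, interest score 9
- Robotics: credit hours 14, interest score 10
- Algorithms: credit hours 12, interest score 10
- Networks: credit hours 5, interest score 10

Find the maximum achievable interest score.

Allowing fractional choices, the relaxed optimum would be about 46.2, but courses are indivisible.
ML + Systems + Algorithms + Networks: credit hours 7 + 4 + 12 + 5 = 28 ≤ 29, interest score 18 + 2 + 10 + 10 = 40.
ML + Systems + Databases + Networks: credit hours 7 + 4 + 6 + 5 = 22 ≤ 29, interest score 18 + 2 + 9 + 10 = 39.
Best is ML, Systems, Algorithms, and Networks with total interest score 40.

40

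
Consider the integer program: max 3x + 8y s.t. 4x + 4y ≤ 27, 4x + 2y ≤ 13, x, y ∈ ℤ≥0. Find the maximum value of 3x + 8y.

48

(x,y)=(0,6): 4·0+4·6=24≤27, 4·0+2·6=12≤13, objective 48.
(x,y)=(0,5): 4·0+4·5=20≤27, 4·0+2·5=10≤13, objective 40.
Maximum is 48 at (x,y)=(0,6).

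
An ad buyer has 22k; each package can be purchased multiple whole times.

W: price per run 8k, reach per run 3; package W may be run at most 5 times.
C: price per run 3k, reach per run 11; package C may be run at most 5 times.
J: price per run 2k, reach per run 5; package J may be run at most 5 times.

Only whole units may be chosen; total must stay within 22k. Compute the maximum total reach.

70

This is a bounded integer knapsack.
Take 5×C and 3×J: price 21 ≤ 22, reach 5·11 + 3·5 = 70.
C has the best ratio (11/3) and is taken to its limit of 5; remaining capacity is filled optimally with the others.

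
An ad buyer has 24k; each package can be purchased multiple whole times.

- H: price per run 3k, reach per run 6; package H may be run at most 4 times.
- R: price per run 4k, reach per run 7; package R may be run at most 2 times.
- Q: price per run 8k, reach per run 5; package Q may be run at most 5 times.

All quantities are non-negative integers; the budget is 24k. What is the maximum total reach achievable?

38

This is a bounded integer knapsack.
Take 4×H and 2×R: price 20 ≤ 24, reach 4·6 + 2·7 = 38.
H has the best ratio (6/3) and is taken to its limit of 4; remaining capacity is filled optimally with the others.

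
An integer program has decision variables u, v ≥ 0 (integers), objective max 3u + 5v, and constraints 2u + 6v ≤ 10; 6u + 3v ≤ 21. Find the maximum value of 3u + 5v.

(u,v)=(2,1): 2·2+6·1=10≤10, 6·2+3·1=15≤21, objective 11.
(u,v)=(3,0): 2·3+6·0=6≤10, 6·3+3·0=18≤21, objective 9.
No feasible integer point exceeds 11.

11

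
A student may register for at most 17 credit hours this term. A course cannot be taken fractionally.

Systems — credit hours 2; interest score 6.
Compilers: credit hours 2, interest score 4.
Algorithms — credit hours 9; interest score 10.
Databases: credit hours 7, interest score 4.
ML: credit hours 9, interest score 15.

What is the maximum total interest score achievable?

Allowing fractional choices, the relaxed optimum would be about 29.4, but courses are indivisible.
Systems + Compilers + ML: credit hours 2 + 2 + 9 = 13 ≤ 17, interest score 6 + 4 + 15 = 25.
Systems + Compilers + Algorithms: credit hours 2 + 2 + 9 = 13 ≤ 17, interest score 6 + 4 + 10 = 20.
Systems + ML: credit hours 2 + 9 = 11 ≤ 17, interest score 6 + 15 = 21.
Best is Systems, Compilers, and ML with total interest score 25.

25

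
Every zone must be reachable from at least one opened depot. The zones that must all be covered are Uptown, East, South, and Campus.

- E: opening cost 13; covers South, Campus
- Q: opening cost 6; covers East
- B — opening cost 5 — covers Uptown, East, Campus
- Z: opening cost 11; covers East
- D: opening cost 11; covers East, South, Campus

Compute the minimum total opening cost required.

Choose B and D: together they cover Uptown, East, South, Campus — every zone.
Total opening cost: 5 + 11 = 16.
No cover costs less than 16.

16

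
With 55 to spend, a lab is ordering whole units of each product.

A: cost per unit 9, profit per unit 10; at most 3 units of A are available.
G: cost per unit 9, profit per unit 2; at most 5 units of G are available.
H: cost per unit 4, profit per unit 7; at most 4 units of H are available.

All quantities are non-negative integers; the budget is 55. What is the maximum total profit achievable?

60

This is a bounded integer knapsack.
Take 3×A, 1×G, and 4×H: cost 52 ≤ 55, profit 3·10 + 1·2 + 4·7 = 60.
H has the best ratio (7/4) and is taken to its limit of 4; remaining capacity is filled optimally with the others.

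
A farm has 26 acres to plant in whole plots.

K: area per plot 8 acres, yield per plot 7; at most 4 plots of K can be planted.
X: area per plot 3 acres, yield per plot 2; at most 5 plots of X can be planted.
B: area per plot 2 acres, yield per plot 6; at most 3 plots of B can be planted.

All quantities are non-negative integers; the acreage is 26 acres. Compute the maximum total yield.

34

This is a bounded integer knapsack.
B has the best ratio (6/2); taking only B gives at most 3×6 = 18 (stopped by the supply cap of 3).
Mixing does better — 2×K, 1×X, and 3×B: area 25 ≤ 26, yield 2·7 + 1·2 + 3·6 = 34.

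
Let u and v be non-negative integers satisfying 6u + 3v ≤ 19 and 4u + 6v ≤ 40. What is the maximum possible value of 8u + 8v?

48

(u,v)=(0,6) is feasible, giving 48.
(u,v)=(0,5) is feasible, giving 40.
No feasible integer point exceeds 48.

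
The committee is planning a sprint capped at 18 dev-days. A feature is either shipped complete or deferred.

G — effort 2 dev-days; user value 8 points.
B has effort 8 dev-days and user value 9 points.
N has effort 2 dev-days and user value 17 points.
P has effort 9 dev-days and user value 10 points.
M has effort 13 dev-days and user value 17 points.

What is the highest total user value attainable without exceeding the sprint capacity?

Take G, N, and M: effort 2 + 2 + 13 = 17 ≤ 18, user value 8 + 17 + 17 = 42.
No other feasible combination does better.

42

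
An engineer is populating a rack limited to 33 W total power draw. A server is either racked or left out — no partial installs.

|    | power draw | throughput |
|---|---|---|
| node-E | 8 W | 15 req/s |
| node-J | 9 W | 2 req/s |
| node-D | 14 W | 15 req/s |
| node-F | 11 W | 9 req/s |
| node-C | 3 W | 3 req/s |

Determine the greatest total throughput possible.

Allowing fractional choices, the relaxed optimum would be about 39.5, but servers are indivisible.
node-E + node-D + node-F: power draw 8 + 14 + 11 = 33 ≤ 33, throughput 15 + 15 + 9 = 39.
node-E + node-J + node-D: power draw 8 + 9 + 14 = 31 ≤ 33, throughput 15 + 2 + 15 = 32.
node-E + node-D + node-C: power draw 8 + 14 + 3 = 25 ≤ 33, throughput 15 + 15 + 3 = 33.
Best is node-E, node-D, and node-F with total throughput 39.

39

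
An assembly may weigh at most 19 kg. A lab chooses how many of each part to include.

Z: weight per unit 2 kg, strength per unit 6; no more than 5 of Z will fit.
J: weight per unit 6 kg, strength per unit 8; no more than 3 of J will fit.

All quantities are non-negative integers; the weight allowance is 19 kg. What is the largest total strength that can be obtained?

Z has the best ratio (6/2); taking only Z gives at most 5×6 = 30 (stopped by the supply cap of 5).
Mixing does better — 5×Z and 1×J: weight 16 ≤ 19, strength 5·6 + 1·8 = 38.

38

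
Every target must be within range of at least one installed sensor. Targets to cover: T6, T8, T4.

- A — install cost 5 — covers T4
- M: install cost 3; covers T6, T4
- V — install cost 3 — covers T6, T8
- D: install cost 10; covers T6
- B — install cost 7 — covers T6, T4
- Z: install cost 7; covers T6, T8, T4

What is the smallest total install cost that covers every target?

Choose M and V: together they cover T6, T8, T4 — every target.
Total install cost: 3 + 3 = 6.
No cover costs less than 6.

6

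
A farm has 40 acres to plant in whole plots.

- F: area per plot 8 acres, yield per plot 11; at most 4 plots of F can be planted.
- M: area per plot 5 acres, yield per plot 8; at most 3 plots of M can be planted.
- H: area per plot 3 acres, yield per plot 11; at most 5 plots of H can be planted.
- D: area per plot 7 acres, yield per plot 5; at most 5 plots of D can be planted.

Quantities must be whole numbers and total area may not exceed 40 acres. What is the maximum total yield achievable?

90

H has the best ratio (11/3); taking only H gives at most 5×11 = 55 (stopped by the supply cap of 5).
Mixing does better — 1×F, 3×M, and 5×H: area 38 ≤ 40, yield 1·11 + 3·8 + 5·11 = 90.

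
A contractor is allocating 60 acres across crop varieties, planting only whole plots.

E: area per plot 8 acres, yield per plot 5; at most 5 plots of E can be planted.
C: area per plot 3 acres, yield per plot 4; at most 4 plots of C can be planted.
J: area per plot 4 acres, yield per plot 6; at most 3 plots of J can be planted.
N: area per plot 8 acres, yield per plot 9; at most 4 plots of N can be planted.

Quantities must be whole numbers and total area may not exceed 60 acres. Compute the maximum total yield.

70

Take 4×C, 3×J, and 4×N: area 56 ≤ 60, yield 4·4 + 3·6 + 4·9 = 70.
J has the best ratio (6/4) and is taken to its limit of 3; remaining capacity is filled optimally with the others.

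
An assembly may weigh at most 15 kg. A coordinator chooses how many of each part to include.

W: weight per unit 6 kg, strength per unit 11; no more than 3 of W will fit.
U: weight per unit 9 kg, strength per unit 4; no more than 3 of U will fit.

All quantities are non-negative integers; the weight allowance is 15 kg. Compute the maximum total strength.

W has the best ratio (11/6); taking only W gives at most 2×11 = 22 (stopped by the weight limit).
Optimal: 2×W: weight 12 ≤ 15, strength 2·11 = 22.

22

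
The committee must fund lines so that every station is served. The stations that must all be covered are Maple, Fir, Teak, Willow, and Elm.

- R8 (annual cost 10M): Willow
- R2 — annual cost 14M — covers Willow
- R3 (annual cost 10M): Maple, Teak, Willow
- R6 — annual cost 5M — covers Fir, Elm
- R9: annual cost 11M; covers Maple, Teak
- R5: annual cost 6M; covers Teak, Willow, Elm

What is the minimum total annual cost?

This is an integer covering problem.
The greedy cost-per-new-station heuristic would pick R5, R6, and R3 for 21, but a cheaper cover exists.
Choose R3 and R6: together they cover Maple, Fir, Teak, Willow, Elm — every station.
Total annual cost: 10 + 5 = 15.
No cover costs less than 15.

15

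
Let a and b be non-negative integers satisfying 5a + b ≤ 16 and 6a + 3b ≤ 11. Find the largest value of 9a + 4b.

(a,b)=(1,1) is feasible, giving 13.
(a,b)=(1,0) is feasible, giving 9.
(a,b)=(0,2) is feasible, giving 8.
The best lattice point is (1,1), giving 13.

13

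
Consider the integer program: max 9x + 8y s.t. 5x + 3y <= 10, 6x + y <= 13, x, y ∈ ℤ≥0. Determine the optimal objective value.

24

The continuous relaxation peaks at (0, 3.33) with value 26.67; rounding to a feasible lattice point costs some objective.
(x,y)=(0,3): 5·0+3·3=9≤10, 6·0+1·3=3≤13, objective 24.
(x,y)=(0,2): 5·0+3·2=6≤10, 6·0+1·2=2≤13, objective 16.
The best lattice point is (0,3), giving 24.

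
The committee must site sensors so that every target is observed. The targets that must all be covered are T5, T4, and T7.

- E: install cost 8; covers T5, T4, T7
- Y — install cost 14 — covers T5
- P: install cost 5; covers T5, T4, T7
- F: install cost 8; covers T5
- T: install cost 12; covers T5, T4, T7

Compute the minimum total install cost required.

P alone covers T5, T4, T7 — every target.
Total install cost: 5.
No cover costs less than 5.

5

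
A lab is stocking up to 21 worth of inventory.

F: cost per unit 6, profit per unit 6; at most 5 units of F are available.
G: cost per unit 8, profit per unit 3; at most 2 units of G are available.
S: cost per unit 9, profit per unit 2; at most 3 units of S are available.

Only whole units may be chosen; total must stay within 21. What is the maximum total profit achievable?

18

This is a bounded integer knapsack.
2×F and 1×G: cost 20 ≤ 21, profit 2·6 + 1·3 = 15.
3×F: cost 18 ≤ 21, profit 3·6 = 18.
Best is 18.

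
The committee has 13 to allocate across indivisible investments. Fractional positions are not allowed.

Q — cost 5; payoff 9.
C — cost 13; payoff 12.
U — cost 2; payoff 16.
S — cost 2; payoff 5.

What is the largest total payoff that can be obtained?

30

This is a 0-1 knapsack instance.
Allowing fractional choices, the relaxed optimum would be about 33.7, but investments are indivisible.
Q + U: cost 5 + 2 = 7 ≤ 13, payoff 9 + 16 = 25.
Q + U + S: cost 5 + 2 + 2 = 9 ≤ 13, payoff 9 + 16 + 5 = 30.
Best is Q, U, and S with total payoff 30.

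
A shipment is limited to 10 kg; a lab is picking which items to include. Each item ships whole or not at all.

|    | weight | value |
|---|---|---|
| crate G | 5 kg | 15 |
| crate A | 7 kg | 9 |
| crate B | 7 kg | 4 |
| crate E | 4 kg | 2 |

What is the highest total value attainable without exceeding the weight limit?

Take crate G and crate E: weight 5 + 4 = 9 ≤ 10, value 15 + 2 = 17.
No other feasible combination does better.

17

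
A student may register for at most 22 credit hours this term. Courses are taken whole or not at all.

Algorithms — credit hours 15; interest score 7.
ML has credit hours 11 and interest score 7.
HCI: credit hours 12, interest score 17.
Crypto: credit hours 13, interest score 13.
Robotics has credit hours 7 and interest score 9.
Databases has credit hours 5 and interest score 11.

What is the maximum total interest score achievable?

HCI + Robotics: credit hours 12 + 7 = 19 ≤ 22, interest score 17 + 9 = 26.
HCI + Databases: credit hours 12 + 5 = 17 ≤ 22, interest score 17 + 11 = 28.
Best is HCI and Databases with total interest score 28.

28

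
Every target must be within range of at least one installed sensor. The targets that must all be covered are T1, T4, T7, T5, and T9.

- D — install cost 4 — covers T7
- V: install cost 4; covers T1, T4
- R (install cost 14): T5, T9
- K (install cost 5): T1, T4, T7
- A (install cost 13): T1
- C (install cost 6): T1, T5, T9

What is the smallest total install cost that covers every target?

Choose K and C: together they cover T1, T4, T7, T5, T9 — every target.
Total install cost: 5 + 6 = 11.
No cover costs less than 11.

11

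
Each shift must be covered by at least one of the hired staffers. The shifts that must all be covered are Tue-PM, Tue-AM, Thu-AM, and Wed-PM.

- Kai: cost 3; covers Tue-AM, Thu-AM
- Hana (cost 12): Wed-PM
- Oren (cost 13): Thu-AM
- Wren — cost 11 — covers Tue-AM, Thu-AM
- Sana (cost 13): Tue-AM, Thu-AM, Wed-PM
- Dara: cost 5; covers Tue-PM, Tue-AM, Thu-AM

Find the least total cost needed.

This is a weighted set-cover instance.
The greedy cost-per-new-shift heuristic would pick Kai, Dara, and Hana for 20, but a cheaper cover exists.
Choose Hana and Dara: together they cover Tue-PM, Tue-AM, Thu-AM, Wed-PM — every shift.
Total cost: 12 + 5 = 17.
No cover costs less than 17.

17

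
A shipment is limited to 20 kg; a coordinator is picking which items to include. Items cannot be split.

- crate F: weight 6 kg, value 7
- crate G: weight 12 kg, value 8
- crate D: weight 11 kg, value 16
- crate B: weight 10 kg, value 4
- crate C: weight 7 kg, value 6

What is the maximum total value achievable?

23

Take crate F and crate D: weight 6 + 11 = 17 ≤ 20, value 7 + 16 = 23.
No other feasible combination does better.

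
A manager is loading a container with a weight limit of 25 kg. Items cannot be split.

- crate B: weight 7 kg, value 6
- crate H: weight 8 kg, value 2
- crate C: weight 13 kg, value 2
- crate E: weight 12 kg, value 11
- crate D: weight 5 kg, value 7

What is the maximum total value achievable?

Take crate B, crate E, and crate D: weight 7 + 12 + 5 = 24 ≤ 25, value 6 + 11 + 7 = 24.
No other feasible combination does better.

24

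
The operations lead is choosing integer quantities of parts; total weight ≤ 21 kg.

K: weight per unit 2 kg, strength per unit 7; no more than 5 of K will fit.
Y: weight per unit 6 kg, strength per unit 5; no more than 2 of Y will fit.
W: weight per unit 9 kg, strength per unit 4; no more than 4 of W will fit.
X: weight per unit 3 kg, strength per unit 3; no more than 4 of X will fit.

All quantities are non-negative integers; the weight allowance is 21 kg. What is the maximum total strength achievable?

44

This is a bounded integer knapsack.
K has the best ratio (7/2); taking only K gives at most 5×7 = 35 (stopped by the supply cap of 5).
Mixing does better — 5×K and 3×X: weight 19 ≤ 21, strength 5·7 + 3·3 = 44.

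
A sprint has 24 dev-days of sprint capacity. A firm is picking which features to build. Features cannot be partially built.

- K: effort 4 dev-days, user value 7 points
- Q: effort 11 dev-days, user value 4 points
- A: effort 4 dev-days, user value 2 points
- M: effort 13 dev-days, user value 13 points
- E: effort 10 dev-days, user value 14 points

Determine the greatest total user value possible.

27

This is a 0-1 knapsack instance.
Take M and E: effort 13 + 10 = 23 ≤ 24, user value 13 + 14 = 27.
No other feasible combination does better.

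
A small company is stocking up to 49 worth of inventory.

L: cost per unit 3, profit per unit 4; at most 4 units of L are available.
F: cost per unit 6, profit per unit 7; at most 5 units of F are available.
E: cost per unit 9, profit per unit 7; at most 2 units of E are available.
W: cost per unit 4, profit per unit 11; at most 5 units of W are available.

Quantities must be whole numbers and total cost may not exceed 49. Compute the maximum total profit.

Take 3×L, 3×F, and 5×W: cost 47 ≤ 49, profit 3·4 + 3·7 + 5·11 = 88.
W has the best ratio (11/4) and is taken to its limit of 5; remaining capacity is filled optimally with the others.

88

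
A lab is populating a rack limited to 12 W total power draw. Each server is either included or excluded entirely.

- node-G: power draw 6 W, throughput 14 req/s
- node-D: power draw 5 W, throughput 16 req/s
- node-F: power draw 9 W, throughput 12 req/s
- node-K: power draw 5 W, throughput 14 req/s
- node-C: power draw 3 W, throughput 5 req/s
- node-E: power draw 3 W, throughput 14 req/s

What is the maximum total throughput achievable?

35

Take node-D, node-C, and node-E: power draw 5 + 3 + 3 = 11 ≤ 12, throughput 16 + 5 + 14 = 35.
No other feasible combination does better.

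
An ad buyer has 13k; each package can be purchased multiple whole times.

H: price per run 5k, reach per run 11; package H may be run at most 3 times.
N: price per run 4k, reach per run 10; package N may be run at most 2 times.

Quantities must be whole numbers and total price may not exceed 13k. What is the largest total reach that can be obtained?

N has the best ratio (10/4); taking only N gives at most 2×10 = 20 (stopped by the supply cap of 2).
Mixing does better — 1×H and 2×N: price 13 ≤ 13, reach 1·11 + 2·10 = 31.

31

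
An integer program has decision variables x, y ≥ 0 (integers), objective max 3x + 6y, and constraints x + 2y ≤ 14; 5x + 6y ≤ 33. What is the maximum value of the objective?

The continuous relaxation peaks at (0, 5.5) with value 33.00; rounding to a feasible lattice point costs some objective.
(x,y)=(0,5): 1·0+2·5=10≤14, 5·0+6·5=30≤33, objective 30.
(x,y)=(1,4): 1·1+2·4=9≤14, 5·1+6·4=29≤33, objective 27.
(x,y)=(0,4): 1·0+2·4=8≤14, 5·0+6·4=24≤33, objective 24.
No feasible integer point exceeds 30.

30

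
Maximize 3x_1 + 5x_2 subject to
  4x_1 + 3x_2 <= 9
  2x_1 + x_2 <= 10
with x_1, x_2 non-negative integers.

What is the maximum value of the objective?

15

(x_1,x_2)=(0,3): 4·0+3·3=9≤9, 2·0+1·3=3≤10, objective 15.
(x_1,x_2)=(0,2): 4·0+3·2=6≤9, 2·0+1·2=2≤10, objective 10.
No feasible integer point exceeds 15.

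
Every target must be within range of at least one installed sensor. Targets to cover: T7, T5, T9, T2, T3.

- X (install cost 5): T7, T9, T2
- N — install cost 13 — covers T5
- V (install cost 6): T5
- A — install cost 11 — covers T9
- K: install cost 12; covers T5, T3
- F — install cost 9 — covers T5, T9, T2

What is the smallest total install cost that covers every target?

17

The greedy cost-per-new-target heuristic would pick X, V, and K for 23, but a cheaper cover exists.
Choose X and K: together they cover T7, T5, T9, T2, T3 — every target.
Total install cost: 5 + 12 = 17.
No cover costs less than 17.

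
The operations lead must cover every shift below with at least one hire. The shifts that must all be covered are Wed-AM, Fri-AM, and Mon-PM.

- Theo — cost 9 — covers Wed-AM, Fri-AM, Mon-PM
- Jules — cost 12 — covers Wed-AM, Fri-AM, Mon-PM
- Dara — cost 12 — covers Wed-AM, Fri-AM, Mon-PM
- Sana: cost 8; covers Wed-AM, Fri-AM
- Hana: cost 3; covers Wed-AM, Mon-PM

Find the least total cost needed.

9

Theo alone covers Wed-AM, Fri-AM, Mon-PM — every shift.
Total cost: 9.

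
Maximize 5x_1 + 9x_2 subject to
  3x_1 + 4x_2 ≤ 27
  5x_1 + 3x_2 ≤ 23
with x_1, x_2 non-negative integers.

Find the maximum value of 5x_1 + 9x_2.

The continuous relaxation peaks at (0, 6.75) with value 60.75; rounding to a feasible lattice point costs some objective.
(x_1,x_2)=(1,6): 3·1+4·6=27≤27, 5·1+3·6=23≤23, objective 59.
(x_1,x_2)=(0,6): 3·0+4·6=24≤27, 5·0+3·6=18≤23, objective 54.
(x_1,x_2)=(1,5): 3·1+4·5=23≤27, 5·1+3·5=20≤23, objective 50.
Maximum is 59 at (x_1,x_2)=(1,6).

59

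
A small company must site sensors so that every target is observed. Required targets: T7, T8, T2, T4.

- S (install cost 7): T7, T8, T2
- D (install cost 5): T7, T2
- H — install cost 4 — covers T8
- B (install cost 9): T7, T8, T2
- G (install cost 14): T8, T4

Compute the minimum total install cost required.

19

Choose D and G: together they cover T7, T8, T2, T4 — every target.
Total install cost: 5 + 14 = 19.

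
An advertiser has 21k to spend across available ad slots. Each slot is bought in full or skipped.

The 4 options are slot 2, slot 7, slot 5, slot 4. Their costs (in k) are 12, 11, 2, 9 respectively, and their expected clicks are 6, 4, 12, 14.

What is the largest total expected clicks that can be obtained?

Take slot 5 and slot 4: cost 2 + 9 = 11 ≤ 21, expected clicks 12 + 14 = 26.
No other feasible combination does better.

26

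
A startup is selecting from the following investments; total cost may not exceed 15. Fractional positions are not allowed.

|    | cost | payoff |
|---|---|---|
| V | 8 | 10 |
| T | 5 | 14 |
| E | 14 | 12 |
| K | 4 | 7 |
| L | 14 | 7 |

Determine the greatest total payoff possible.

24

Allowing fractional choices, the relaxed optimum would be about 28.5, but investments are indivisible.
T + K: cost 5 + 4 = 9 ≤ 15, payoff 14 + 7 = 21.
V + T: cost 8 + 5 = 13 ≤ 15, payoff 10 + 14 = 24.
Best is V and T with total payoff 24.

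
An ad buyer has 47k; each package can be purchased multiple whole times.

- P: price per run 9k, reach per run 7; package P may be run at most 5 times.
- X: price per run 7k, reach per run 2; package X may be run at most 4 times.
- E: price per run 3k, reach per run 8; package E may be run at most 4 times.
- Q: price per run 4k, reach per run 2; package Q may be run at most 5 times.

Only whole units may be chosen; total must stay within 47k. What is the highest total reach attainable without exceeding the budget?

57

E has the best ratio (8/3); taking only E gives at most 4×8 = 32 (stopped by the supply cap of 4).
Mixing does better — 3×P, 4×E, and 2×Q: price 47 ≤ 47, reach 3·7 + 4·8 + 2·2 = 57.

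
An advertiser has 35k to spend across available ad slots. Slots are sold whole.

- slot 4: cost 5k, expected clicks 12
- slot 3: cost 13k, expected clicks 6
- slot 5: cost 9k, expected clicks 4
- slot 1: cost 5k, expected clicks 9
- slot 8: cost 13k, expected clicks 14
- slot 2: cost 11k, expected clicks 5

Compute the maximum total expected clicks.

slot 4 + slot 1 + slot 8: cost 5 + 5 + 13 = 23 ≤ 35, expected clicks 12 + 9 + 14 = 35.
slot 4 + slot 5 + slot 1 + slot 8: cost 5 + 9 + 5 + 13 = 32 ≤ 35, expected clicks 12 + 4 + 9 + 14 = 39.
slot 4 + slot 1 + slot 8 + slot 2: cost 5 + 5 + 13 + 11 = 34 ≤ 35, expected clicks 12 + 9 + 14 + 5 = 40.
Best is slot 4, slot 1, slot 8, and slot 2 with total expected clicks 40.

40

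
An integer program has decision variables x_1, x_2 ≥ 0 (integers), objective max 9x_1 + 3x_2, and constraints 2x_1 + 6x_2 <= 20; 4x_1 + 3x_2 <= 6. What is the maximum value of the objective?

Relaxing integrality, the LP optimum is 13.50 at (x_1,x_2) = (1.5, 0), which is not an integer point.
(x_1,x_2)=(1,0): 2·1+6·0=2≤20, 4·1+3·0=4≤6, objective 9.
(x_1,x_2)=(0,1): 2·0+6·1=6≤20, 4·0+3·1=3≤6, objective 3.
(x_1,x_2)=(0,0): 2·0+6·0=0≤20, 4·0+3·0=0≤6, objective 0.
The best lattice point is (1,0), giving 9.

9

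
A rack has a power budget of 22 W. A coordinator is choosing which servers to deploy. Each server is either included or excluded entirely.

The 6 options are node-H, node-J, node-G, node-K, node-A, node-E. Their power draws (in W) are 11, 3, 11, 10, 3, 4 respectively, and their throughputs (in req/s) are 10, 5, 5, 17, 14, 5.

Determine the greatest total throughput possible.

Allowing fractional choices, the relaxed optimum would be about 42.8, but servers are indivisible.
node-K + node-A + node-E: power draw 10 + 3 + 4 = 17 ≤ 22, throughput 17 + 14 + 5 = 36.
node-J + node-K + node-A: power draw 3 + 10 + 3 = 16 ≤ 22, throughput 5 + 17 + 14 = 36.
node-J + node-K + node-A + node-E: power draw 3 + 10 + 3 + 4 = 20 ≤ 22, throughput 5 + 17 + 14 + 5 = 41.
Best is node-J, node-K, node-A, and node-E with total throughput 41.

41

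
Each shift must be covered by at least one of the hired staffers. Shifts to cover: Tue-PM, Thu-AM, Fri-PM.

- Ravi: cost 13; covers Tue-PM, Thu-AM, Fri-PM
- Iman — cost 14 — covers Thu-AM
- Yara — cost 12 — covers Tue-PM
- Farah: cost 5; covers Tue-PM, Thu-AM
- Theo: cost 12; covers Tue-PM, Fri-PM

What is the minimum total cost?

This is a weighted set-cover instance.
Ravi alone covers Tue-PM, Thu-AM, Fri-PM — every shift.
Total cost: 13.

13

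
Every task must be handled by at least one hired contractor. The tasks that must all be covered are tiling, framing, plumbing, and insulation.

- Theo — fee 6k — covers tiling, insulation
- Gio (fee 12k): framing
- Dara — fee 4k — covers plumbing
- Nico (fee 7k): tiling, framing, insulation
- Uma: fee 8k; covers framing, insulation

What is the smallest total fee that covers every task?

Choose Dara and Nico: together they cover tiling, framing, plumbing, insulation — every task.
Total fee: 4 + 7 = 11.
No cover costs less than 11.

11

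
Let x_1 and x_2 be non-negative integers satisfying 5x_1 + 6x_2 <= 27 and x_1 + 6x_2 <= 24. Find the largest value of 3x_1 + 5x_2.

20

(x_1,x_2)=(0,4): 5·0+6·4=24≤27, 1·0+6·4=24≤24, objective 20.
(x_1,x_2)=(1,3): 5·1+6·3=23≤27, 1·1+6·3=19≤24, objective 18.
Maximum is 20 at (x_1,x_2)=(0,4).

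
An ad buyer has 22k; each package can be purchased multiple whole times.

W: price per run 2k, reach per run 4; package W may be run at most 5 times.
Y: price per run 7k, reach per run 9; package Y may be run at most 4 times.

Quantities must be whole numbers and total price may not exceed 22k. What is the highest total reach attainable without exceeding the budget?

34

4×W and 2×Y: price 22 ≤ 22, reach 4·4 + 2·9 = 34.
3×W and 2×Y: price 20 ≤ 22, reach 3·4 + 2·9 = 30.
Best is 34.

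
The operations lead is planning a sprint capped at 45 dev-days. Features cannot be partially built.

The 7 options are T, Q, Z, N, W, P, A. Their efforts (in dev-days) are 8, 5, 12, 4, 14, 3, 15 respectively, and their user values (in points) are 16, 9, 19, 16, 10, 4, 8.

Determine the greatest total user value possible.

Allowing fractional choices, the relaxed optimum would be about 73.3, but features are indivisible.
T + Q + Z + N + A: effort 8 + 5 + 12 + 4 + 15 = 44 ≤ 45, user value 16 + 9 + 19 + 16 + 8 = 68.
T + Q + Z + N + W: effort 8 + 5 + 12 + 4 + 14 = 43 ≤ 45, user value 16 + 9 + 19 + 16 + 10 = 70.
T + Z + N + W + P: effort 8 + 12 + 4 + 14 + 3 = 41 ≤ 45, user value 16 + 19 + 16 + 10 + 4 = 65.
Best is T, Q, Z, N, and W with total user value 70.

70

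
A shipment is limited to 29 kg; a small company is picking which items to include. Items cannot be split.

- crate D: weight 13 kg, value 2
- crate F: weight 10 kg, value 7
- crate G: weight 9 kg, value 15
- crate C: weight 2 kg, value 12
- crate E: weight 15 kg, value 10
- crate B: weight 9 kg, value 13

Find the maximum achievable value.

40

This is an integer program with binary decision variables.
crate C + crate E + crate B: weight 2 + 15 + 9 = 26 ≤ 29, value 12 + 10 + 13 = 35.
crate G + crate C + crate B: weight 9 + 2 + 9 = 20 ≤ 29, value 15 + 12 + 13 = 40.
crate G + crate C + crate E: weight 9 + 2 + 15 = 26 ≤ 29, value 15 + 12 + 10 = 37.
Best is crate G, crate C, and crate B with total value 40.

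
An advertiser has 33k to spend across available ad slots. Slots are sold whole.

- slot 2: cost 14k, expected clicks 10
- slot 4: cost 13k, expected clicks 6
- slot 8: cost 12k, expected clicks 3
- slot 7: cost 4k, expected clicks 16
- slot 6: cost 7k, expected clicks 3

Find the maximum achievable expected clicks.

Allowing fractional choices, the relaxed optimum would be about 32.9, but ad slots are indivisible.
slot 2 + slot 7 + slot 6: cost 14 + 4 + 7 = 25 ≤ 33, expected clicks 10 + 16 + 3 = 29.
slot 2 + slot 8 + slot 7: cost 14 + 12 + 4 = 30 ≤ 33, expected clicks 10 + 3 + 16 = 29.
slot 2 + slot 4 + slot 7: cost 14 + 13 + 4 = 31 ≤ 33, expected clicks 10 + 6 + 16 = 32.
Best is slot 2, slot 4, and slot 7 with total expected clicks 32.

32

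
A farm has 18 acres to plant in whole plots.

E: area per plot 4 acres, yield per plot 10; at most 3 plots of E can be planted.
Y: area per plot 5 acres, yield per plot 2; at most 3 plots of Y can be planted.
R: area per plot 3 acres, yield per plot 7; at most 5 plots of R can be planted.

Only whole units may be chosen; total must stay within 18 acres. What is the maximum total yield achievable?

This is a bounded integer knapsack.
E has the best ratio (10/4); taking only E gives at most 3×10 = 30 (stopped by the supply cap of 3).
Mixing does better — 3×E and 2×R: area 18 ≤ 18, yield 3·10 + 2·7 = 44.

44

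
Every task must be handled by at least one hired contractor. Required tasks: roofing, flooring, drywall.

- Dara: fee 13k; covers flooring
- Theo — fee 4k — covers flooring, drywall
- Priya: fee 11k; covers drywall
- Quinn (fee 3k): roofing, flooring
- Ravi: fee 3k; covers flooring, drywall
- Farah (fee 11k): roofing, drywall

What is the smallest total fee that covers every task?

6

Choose Quinn and Ravi: together they cover roofing, flooring, drywall — every task.
Total fee: 3 + 3 = 6.
No cover costs less than 6.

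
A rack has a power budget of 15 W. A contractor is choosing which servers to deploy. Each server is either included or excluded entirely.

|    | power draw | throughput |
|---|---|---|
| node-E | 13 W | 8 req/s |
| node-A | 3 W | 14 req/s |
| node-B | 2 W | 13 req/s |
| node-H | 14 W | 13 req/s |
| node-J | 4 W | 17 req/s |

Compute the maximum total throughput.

44

This is a 0-1 knapsack instance.
Allowing fractional choices, the relaxed optimum would be about 49.6, but servers are indivisible.
node-A + node-B + node-J: power draw 3 + 2 + 4 = 9 ≤ 15, throughput 14 + 13 + 17 = 44.
node-A + node-J: power draw 3 + 4 = 7 ≤ 15, throughput 14 + 17 = 31.
Best is node-A, node-B, and node-J with total throughput 44.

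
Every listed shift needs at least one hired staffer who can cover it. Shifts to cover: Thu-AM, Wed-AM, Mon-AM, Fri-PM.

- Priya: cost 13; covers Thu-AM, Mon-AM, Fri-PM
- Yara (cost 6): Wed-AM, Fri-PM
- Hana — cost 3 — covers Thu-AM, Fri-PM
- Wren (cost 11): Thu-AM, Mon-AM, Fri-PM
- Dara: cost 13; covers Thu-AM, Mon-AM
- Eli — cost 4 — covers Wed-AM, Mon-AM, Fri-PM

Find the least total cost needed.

Choose Hana and Eli: together they cover Thu-AM, Wed-AM, Mon-AM, Fri-PM — every shift.
Total cost: 3 + 4 = 7.
No cover costs less than 7.

7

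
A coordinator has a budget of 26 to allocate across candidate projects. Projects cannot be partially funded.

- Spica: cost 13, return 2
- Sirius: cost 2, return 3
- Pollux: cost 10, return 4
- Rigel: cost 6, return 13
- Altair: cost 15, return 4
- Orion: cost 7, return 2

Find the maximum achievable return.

22

Take Sirius, Pollux, Rigel, and Orion: cost 2 + 10 + 6 + 7 = 25 ≤ 26, return 3 + 4 + 13 + 2 = 22.
No other feasible combination does better.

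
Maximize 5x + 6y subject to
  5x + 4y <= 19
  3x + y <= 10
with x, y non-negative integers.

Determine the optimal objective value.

(x,y)=(0,4): 5·0+4·4=16≤19, 3·0+1·4=4≤10, objective 24.
(x,y)=(1,3): 5·1+4·3=17≤19, 3·1+1·3=6≤10, objective 23.
Maximum is 24 at (x,y)=(0,4).

24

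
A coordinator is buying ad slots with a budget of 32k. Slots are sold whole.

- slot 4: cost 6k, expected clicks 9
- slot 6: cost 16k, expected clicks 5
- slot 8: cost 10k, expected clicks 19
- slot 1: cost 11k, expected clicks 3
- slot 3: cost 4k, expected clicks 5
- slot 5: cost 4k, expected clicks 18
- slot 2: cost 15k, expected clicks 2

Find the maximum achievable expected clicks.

Take slot 4, slot 8, slot 3, and slot 5: cost 6 + 10 + 4 + 4 = 24 ≤ 32, expected clicks 9 + 19 + 5 + 18 = 51.
No other feasible combination does better.

51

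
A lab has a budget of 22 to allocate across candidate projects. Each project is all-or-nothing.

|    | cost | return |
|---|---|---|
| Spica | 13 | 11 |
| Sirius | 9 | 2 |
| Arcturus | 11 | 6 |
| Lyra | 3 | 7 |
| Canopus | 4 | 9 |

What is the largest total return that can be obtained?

Allowing fractional choices, the relaxed optimum would be about 28.1, but projects are indivisible.
Spica + Lyra + Canopus: cost 13 + 3 + 4 = 20 ≤ 22, return 11 + 7 + 9 = 27.
Spica + Canopus: cost 13 + 4 = 17 ≤ 22, return 11 + 9 = 20.
Arcturus + Lyra + Canopus: cost 11 + 3 + 4 = 18 ≤ 22, return 6 + 7 + 9 = 22.
Best is Spica, Lyra, and Canopus with total return 27.

27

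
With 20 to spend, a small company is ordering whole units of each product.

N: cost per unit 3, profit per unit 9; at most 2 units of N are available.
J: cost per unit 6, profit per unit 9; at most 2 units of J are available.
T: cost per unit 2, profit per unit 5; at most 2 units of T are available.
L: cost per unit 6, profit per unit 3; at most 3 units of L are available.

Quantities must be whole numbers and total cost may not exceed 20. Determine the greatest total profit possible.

41

This is a bounded integer knapsack.
Take 2×N, 2×J, and 1×T: cost 20 ≤ 20, profit 2·9 + 2·9 + 1·5 = 41.
N has the best ratio (9/3) and is taken to its limit of 2; remaining capacity is filled optimally with the others.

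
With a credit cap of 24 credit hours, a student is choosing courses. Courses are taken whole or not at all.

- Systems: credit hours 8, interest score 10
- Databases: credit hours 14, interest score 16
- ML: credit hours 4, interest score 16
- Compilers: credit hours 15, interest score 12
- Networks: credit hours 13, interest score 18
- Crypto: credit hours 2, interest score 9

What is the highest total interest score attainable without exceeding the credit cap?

Take ML, Networks, and Crypto: credit hours 4 + 13 + 2 = 19 ≤ 24, interest score 16 + 18 + 9 = 43.
No other feasible combination does better.

43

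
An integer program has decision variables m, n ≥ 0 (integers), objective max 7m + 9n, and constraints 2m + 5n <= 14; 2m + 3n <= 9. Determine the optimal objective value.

(m,n)=(3,1) is feasible, giving 30.
(m,n)=(4,0) is feasible, giving 28.
(m,n)=(2,1) is feasible, giving 23.
(m,n)=(3,0) is feasible, giving 21.
The best lattice point is (3,1), giving 30.

30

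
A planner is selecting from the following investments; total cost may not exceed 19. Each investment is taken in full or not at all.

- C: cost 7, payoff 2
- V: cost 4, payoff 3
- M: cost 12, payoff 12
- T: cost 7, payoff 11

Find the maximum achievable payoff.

Take M and T: cost 12 + 7 = 19 ≤ 19, payoff 12 + 11 = 23.
No other feasible combination does better.

23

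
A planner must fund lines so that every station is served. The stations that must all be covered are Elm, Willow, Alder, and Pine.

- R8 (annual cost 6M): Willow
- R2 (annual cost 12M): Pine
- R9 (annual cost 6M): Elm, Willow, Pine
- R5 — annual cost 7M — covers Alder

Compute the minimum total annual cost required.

Choose R9 and R5: together they cover Elm, Willow, Alder, Pine — every station.
Total annual cost: 6 + 7 = 13.
No cover costs less than 13.

13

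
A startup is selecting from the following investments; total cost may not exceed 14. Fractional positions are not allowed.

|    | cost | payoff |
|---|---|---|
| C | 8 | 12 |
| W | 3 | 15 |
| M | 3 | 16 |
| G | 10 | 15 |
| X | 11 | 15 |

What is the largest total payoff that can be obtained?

Take C, W, and M: cost 8 + 3 + 3 = 14 ≤ 14, payoff 12 + 15 + 16 = 43.
No other feasible combination does better.

43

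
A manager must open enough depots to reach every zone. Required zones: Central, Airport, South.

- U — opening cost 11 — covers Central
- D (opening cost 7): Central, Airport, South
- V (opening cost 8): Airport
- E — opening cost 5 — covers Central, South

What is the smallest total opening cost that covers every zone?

D alone covers Central, Airport, South — every zone.
Total opening cost: 7.

7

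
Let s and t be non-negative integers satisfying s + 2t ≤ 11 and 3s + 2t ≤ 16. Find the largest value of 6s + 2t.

30

(s,t)=(5,0) is feasible, giving 30.
(s,t)=(4,1) is feasible, giving 26.
(s,t)=(4,0) is feasible, giving 24.
Maximum is 30 at (s,t)=(5,0).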